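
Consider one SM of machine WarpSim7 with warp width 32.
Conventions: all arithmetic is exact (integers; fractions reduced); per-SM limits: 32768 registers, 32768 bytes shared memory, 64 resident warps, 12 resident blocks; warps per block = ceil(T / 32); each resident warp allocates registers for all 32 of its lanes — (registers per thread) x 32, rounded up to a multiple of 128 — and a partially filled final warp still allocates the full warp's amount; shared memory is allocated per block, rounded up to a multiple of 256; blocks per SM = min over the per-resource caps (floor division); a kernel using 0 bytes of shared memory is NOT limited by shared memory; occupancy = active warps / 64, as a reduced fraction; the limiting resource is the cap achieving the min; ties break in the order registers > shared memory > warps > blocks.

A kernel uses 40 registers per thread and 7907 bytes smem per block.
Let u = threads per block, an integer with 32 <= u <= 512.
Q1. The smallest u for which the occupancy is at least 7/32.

Answer: u = 97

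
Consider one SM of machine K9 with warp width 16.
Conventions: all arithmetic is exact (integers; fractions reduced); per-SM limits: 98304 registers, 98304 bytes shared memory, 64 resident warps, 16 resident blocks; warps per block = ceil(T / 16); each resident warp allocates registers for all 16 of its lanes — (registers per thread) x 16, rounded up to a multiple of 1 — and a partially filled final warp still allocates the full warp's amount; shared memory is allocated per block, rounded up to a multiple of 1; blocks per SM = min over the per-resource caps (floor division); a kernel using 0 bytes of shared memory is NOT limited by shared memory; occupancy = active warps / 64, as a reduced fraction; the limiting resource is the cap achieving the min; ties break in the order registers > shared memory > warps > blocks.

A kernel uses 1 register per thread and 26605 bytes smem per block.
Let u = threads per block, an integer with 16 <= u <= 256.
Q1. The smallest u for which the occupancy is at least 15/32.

Answer: u = 145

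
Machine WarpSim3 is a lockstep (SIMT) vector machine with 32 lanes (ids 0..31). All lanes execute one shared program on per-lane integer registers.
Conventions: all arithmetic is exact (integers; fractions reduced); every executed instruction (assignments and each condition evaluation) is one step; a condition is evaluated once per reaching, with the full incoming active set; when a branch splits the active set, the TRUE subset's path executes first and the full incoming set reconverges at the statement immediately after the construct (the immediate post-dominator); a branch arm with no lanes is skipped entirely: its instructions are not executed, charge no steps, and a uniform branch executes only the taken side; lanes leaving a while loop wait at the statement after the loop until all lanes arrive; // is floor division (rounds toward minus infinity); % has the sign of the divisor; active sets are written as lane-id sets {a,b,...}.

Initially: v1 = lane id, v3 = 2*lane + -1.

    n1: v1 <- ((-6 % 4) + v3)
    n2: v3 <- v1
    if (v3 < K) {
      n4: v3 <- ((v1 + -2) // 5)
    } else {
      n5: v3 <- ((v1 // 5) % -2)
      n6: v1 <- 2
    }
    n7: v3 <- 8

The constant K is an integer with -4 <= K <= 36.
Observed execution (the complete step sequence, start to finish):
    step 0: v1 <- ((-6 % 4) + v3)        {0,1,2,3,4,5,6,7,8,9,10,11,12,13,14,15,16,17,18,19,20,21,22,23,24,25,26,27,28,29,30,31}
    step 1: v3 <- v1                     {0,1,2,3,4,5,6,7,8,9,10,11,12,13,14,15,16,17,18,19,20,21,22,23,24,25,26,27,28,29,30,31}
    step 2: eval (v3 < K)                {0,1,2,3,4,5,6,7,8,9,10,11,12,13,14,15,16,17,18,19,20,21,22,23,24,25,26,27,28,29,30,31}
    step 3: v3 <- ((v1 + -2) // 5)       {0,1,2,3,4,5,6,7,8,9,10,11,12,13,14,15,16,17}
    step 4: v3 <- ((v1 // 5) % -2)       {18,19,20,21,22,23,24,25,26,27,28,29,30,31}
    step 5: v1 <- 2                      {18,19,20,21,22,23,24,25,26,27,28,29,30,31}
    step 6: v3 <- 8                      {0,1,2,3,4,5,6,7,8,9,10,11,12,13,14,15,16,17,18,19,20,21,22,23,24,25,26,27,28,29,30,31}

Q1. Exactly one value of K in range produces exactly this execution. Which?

Answer: K = 36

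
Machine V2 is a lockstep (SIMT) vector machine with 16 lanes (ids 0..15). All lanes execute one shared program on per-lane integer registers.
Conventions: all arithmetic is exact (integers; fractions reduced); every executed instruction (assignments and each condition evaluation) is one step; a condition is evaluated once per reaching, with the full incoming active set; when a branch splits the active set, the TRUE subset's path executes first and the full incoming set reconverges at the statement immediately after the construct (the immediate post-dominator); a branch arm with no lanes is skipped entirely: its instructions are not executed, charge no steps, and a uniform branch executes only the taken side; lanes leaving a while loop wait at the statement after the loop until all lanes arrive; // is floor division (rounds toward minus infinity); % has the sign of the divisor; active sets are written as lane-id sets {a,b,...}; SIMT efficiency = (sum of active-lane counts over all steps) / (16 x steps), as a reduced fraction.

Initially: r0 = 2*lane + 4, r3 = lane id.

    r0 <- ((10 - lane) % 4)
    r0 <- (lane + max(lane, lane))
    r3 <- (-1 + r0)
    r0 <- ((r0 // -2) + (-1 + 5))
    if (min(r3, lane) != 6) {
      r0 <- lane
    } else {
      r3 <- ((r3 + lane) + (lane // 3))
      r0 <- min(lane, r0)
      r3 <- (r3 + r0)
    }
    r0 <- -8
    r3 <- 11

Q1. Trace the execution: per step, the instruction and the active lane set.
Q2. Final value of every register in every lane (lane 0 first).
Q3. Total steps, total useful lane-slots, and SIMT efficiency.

step 0: r0 <- ((10 - lane) % 4)      {0,1,2,3,4,5,6,7,8,9,10,11,12,13,14,15}
step 1: r0 <- (lane + max(lane, lane)) {0,1,2,3,4,5,6,7,8,9,10,11,12,13,14,15}
step 2: r3 <- (-1 + r0)              {0,1,2,3,4,5,6,7,8,9,10,11,12,13,14,15}
step 3: r0 <- ((r0 // -2) + (-1 + 5)) {0,1,2,3,4,5,6,7,8,9,10,11,12,13,14,15}
step 4: eval (min(r3, lane) != 6)    {0,1,2,3,4,5,6,7,8,9,10,11,12,13,14,15}
step 5: r0 <- lane                   {0,1,2,3,4,5,7,8,9,10,11,12,13,14,15}
step 6: r3 <- ((r3 + lane) + (lane // 3)) {6}
step 7: r0 <- min(lane, r0)          {6}
step 8: r3 <- (r3 + r0)              {6}
step 9: r0 <- -8                     {0,1,2,3,4,5,6,7,8,9,10,11,12,13,14,15}
step 10: r3 <- 11                     {0,1,2,3,4,5,6,7,8,9,10,11,12,13,14,15}

Answer: 11 steps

r0: -8,-8,-8,-8,-8,-8,-8,-8,-8,-8,-8,-8,-8,-8,-8,-8
r3: 11,11,11,11,11,11,11,11,11,11,11,11,11,11,11,11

steps = 11; useful = 130; efficiency = 130/176 = 65/88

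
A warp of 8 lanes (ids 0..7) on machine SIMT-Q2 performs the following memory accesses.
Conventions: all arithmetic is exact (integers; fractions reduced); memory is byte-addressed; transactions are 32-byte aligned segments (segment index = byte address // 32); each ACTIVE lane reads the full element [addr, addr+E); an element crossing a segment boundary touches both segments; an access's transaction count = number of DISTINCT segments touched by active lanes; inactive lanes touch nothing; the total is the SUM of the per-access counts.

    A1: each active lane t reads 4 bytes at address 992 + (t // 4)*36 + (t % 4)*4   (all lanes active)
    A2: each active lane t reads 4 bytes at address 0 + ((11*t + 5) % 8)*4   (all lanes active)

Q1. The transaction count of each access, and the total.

A1: 2 transactions
A2: 1 transaction

Answer: 2,1; total 3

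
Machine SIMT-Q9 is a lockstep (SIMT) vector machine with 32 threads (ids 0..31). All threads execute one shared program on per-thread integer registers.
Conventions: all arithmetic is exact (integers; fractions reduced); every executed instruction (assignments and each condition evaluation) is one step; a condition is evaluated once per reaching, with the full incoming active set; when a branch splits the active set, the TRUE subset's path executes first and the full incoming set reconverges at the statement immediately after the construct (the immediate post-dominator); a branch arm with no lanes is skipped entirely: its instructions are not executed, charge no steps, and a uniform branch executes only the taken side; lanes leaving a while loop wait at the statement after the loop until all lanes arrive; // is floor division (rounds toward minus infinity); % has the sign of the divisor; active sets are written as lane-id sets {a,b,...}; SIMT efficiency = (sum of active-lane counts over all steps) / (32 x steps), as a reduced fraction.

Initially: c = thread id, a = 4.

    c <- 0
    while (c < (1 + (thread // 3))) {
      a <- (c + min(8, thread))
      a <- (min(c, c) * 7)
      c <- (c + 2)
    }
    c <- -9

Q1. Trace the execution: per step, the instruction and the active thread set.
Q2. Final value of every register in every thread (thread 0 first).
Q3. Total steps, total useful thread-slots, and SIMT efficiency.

step 0: c <- 0                       {0,1,2,3,4,5,6,7,8,9,10,11,12,13,14,15,16,17,18,19,20,21,22,23,24,25,26,27,28,29,30,31}
step 1: eval (c < (1 + (thread // 3))) {0,1,2,3,4,5,6,7,8,9,10,11,12,13,14,15,16,17,18,19,20,21,22,23,24,25,26,27,28,29,30,31}
step 2: a <- (c + min(8, thread))    {0,1,2,3,4,5,6,7,8,9,10,11,12,13,14,15,16,17,18,19,20,21,22,23,24,25,26,27,28,29,30,31}
step 3: a <- (min(c, c) * 7)         {0,1,2,3,4,5,6,7,8,9,10,11,12,13,14,15,16,17,18,19,20,21,22,23,24,25,26,27,28,29,30,31}
step 4: c <- (c + 2)                 {0,1,2,3,4,5,6,7,8,9,10,11,12,13,14,15,16,17,18,19,20,21,22,23,24,25,26,27,28,29,30,31}
step 5: eval (c < (1 + (thread // 3))) {0,1,2,3,4,5,6,7,8,9,10,11,12,13,14,15,16,17,18,19,20,21,22,23,24,25,26,27,28,29,30,31}
step 6: a <- (c + min(8, thread))    {6,7,8,9,10,11,12,13,14,15,16,17,18,19,20,21,22,23,24,25,26,27,28,29,30,31}
step 7: a <- (min(c, c) * 7)         {6,7,8,9,10,11,12,13,14,15,16,17,18,19,20,21,22,23,24,25,26,27,28,29,30,31}
step 8: c <- (c + 2)                 {6,7,8,9,10,11,12,13,14,15,16,17,18,19,20,21,22,23,24,25,26,27,28,29,30,31}
step 9: eval (c < (1 + (thread // 3))) {6,7,8,9,10,11,12,13,14,15,16,17,18,19,20,21,22,23,24,25,26,27,28,29,30,31}
step 10: a <- (c + min(8, thread))    {12,13,14,15,16,17,18,19,20,21,22,23,24,25,26,27,28,29,30,31}
step 11: a <- (min(c, c) * 7)         {12,13,14,15,16,17,18,19,20,21,22,23,24,25,26,27,28,29,30,31}
step 12: c <- (c + 2)                 {12,13,14,15,16,17,18,19,20,21,22,23,24,25,26,27,28,29,30,31}
step 13: eval (c < (1 + (thread // 3))) {12,13,14,15,16,17,18,19,20,21,22,23,24,25,26,27,28,29,30,31}
step 14: a <- (c + min(8, thread))    {18,19,20,21,22,23,24,25,26,27,28,29,30,31}
step 15: a <- (min(c, c) * 7)         {18,19,20,21,22,23,24,25,26,27,28,29,30,31}
step 16: c <- (c + 2)                 {18,19,20,21,22,23,24,25,26,27,28,29,30,31}
step 17: eval (c < (1 + (thread // 3))) {18,19,20,21,22,23,24,25,26,27,28,29,30,31}
step 18: a <- (c + min(8, thread))    {24,25,26,27,28,29,30,31}
step 19: a <- (min(c, c) * 7)         {24,25,26,27,28,29,30,31}
step 20: c <- (c + 2)                 {24,25,26,27,28,29,30,31}
step 21: eval (c < (1 + (thread // 3))) {24,25,26,27,28,29,30,31}
step 22: a <- (c + min(8, thread))    {30,31}
step 23: a <- (min(c, c) * 7)         {30,31}
step 24: c <- (c + 2)                 {30,31}
step 25: eval (c < (1 + (thread // 3))) {30,31}
step 26: c <- -9                      {0,1,2,3,4,5,6,7,8,9,10,11,12,13,14,15,16,17,18,19,20,21,22,23,24,25,26,27,28,29,30,31}

Answer: 27 steps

c: -9,-9,-9,-9,-9,-9,-9,-9,-9,-9,-9,-9,-9,-9,-9,-9,-9,-9,-9,-9,-9,-9,-9,-9,-9,-9,-9,-9,-9,-9,-9,-9
a: 0,0,0,0,0,0,14,14,14,14,14,14,28,28,28,28,28,28,42,42,42,42,42,42,56,56,56,56,56,56,70,70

steps = 27; useful = 504; efficiency = 504/864 = 7/12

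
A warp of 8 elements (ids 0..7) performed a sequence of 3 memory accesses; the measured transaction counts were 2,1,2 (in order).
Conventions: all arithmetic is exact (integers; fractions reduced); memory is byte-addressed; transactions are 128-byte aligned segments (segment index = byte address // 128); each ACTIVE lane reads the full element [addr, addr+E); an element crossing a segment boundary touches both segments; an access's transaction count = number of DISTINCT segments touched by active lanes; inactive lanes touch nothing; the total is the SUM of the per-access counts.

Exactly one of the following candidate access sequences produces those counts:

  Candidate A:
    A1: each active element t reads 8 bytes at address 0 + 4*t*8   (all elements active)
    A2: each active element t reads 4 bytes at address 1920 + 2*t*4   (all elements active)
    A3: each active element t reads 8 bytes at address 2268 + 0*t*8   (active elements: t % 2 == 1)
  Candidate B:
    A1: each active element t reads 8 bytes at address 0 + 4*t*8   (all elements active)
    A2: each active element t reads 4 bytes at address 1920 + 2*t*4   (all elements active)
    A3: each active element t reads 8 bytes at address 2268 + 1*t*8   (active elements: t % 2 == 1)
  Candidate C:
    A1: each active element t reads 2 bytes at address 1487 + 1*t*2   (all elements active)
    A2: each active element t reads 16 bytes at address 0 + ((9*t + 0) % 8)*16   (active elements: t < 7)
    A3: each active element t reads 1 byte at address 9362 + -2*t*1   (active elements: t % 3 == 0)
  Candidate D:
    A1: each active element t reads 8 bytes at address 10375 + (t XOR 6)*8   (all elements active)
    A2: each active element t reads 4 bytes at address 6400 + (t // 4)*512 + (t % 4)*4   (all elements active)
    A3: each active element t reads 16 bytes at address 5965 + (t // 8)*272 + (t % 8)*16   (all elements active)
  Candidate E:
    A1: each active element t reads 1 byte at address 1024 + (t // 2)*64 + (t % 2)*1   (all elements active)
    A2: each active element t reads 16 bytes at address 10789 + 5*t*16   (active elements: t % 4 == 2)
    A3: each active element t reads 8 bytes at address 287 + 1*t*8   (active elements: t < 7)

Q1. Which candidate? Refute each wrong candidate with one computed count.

A: A3 gives 1 transaction, not 2
C: A1 gives 1 transaction, not 2
D: A1 gives 1 transaction, not 2
E: A2 gives 2 transactions, not 1
B: all counts match (2,1,2)

Answer: B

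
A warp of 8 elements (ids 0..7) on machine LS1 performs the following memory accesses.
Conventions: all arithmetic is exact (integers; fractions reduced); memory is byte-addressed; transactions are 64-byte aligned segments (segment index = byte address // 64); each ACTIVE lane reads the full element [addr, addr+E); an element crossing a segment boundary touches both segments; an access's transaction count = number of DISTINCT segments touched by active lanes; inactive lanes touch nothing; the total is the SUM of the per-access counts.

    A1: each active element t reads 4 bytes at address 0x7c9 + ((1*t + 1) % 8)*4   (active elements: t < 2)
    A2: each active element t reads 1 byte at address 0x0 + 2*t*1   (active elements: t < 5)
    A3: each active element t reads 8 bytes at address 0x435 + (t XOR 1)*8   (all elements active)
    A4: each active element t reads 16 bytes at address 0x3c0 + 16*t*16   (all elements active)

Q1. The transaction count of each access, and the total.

A1: 1 transaction
A2: 1 transaction
A3: 2 transactions
A4: 8 transactions

Answer: 1,1,2,8; total 12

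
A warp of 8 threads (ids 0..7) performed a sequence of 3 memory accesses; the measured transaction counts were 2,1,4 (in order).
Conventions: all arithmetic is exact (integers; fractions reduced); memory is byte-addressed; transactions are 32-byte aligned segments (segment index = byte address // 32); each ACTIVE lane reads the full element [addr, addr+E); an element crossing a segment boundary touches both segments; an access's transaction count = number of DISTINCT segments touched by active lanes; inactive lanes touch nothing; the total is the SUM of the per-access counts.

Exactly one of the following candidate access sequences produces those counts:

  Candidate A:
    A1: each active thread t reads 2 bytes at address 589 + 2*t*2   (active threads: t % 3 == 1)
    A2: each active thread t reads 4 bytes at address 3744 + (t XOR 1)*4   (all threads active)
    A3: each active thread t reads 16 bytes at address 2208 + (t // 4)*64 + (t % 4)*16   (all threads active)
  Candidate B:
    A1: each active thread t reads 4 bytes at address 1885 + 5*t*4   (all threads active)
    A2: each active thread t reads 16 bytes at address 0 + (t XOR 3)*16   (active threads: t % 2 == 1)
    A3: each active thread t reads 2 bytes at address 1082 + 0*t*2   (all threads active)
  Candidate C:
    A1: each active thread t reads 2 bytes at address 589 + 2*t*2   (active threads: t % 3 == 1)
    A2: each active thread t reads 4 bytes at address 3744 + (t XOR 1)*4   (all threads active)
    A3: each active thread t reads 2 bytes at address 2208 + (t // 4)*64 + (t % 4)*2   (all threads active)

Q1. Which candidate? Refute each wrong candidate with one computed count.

B: A1 gives 6 transactions, not 2
C: A3 gives 2 transactions, not 4
A: all counts match (2,1,4)

Answer: A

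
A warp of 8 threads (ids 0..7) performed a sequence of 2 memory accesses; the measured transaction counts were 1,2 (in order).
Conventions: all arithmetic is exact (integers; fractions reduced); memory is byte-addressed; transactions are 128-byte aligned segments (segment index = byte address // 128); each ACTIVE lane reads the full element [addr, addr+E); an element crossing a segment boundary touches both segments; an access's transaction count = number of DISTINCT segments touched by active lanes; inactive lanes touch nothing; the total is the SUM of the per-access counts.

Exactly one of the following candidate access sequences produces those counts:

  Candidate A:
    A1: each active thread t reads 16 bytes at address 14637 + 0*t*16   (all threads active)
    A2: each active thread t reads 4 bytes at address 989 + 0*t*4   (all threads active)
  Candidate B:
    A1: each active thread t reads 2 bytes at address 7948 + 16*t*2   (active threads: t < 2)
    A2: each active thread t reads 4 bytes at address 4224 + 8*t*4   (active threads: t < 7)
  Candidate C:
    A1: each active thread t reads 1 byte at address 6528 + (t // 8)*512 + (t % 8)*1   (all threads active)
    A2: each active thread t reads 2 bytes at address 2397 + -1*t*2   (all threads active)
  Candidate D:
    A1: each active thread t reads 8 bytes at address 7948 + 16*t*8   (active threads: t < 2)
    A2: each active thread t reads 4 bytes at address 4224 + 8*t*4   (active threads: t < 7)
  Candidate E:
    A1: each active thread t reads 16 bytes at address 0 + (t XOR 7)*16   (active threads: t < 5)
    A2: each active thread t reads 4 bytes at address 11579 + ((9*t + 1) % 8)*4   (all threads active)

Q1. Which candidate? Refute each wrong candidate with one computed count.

A: A2 gives 1 transaction, not 2
C: A2 gives 1 transaction, not 2
D: A1 gives 2 transactions, not 1
E: A2 gives 1 transaction, not 2
B: all counts match (1,2)

Answer: B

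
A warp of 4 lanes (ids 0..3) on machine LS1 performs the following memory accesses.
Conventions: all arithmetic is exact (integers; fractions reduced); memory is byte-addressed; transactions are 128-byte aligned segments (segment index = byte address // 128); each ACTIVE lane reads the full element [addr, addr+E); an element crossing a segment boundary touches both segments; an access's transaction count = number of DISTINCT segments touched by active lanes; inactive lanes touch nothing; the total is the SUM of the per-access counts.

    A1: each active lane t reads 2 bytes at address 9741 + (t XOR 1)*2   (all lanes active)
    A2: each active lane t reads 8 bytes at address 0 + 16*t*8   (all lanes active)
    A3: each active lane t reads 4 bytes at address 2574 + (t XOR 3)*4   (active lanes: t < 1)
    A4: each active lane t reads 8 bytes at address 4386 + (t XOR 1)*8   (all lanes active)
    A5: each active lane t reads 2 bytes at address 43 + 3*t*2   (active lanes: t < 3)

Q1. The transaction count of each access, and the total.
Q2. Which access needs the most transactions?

A1: 1 transaction
A2: 4 transactions
A3: 1 transaction
A4: 1 transaction
A5: 1 transaction

Answer: 1,4,1,1,1; total 8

Answer: A2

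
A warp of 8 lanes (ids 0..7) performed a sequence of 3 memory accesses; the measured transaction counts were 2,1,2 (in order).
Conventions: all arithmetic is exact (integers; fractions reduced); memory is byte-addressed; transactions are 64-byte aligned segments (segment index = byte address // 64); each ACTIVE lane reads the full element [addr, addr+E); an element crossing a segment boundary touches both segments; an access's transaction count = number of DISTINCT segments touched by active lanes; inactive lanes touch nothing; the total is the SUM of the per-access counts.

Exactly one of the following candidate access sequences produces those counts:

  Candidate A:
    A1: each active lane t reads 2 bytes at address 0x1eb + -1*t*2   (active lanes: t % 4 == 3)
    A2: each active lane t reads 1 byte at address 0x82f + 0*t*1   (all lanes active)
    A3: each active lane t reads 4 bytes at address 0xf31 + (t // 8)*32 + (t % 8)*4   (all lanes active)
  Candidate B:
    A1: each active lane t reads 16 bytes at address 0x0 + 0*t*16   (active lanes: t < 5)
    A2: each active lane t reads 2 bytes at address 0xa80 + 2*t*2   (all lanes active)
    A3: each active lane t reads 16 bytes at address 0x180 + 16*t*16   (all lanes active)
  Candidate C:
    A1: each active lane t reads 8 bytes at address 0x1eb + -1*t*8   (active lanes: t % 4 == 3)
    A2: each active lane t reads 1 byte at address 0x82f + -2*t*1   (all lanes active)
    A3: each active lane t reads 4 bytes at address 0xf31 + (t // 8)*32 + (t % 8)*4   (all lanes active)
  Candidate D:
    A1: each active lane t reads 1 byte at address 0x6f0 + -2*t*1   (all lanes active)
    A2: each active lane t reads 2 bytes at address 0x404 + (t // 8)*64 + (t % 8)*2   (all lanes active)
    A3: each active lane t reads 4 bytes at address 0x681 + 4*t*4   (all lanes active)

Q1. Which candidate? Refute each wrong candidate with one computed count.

A: A1 gives 1 transaction, not 2
B: A1 gives 1 transaction, not 2
D: A1 gives 1 transaction, not 2
C: all counts match (2,1,2)

Answer: C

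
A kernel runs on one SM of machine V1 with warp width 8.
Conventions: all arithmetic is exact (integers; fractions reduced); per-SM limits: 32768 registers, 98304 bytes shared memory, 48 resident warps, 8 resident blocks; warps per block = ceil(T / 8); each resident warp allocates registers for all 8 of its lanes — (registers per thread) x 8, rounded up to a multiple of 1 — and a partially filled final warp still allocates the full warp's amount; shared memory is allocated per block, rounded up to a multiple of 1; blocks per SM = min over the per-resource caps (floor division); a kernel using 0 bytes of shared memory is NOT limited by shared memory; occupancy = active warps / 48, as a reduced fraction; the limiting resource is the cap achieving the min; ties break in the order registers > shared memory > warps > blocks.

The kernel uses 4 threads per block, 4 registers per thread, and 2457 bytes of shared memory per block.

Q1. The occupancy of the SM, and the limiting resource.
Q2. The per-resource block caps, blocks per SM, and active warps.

Answer: occupancy 1/6, limited by blocks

registers: 1024 blocks
shared memory: 40 blocks
warps: 48 blocks
blocks: 8 blocks

Answer: 8 blocks, 8 active warps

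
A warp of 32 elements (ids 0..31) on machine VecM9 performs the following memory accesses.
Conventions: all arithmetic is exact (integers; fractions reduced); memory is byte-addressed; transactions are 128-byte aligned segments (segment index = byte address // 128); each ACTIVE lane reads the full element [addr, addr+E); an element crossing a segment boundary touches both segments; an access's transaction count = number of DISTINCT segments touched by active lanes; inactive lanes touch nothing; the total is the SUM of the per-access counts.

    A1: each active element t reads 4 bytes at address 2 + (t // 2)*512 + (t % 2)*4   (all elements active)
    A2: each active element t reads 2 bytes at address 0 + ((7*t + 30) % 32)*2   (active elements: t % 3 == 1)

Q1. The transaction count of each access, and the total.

A1: 16 transactions
A2: 1 transaction

Answer: 16,1; total 17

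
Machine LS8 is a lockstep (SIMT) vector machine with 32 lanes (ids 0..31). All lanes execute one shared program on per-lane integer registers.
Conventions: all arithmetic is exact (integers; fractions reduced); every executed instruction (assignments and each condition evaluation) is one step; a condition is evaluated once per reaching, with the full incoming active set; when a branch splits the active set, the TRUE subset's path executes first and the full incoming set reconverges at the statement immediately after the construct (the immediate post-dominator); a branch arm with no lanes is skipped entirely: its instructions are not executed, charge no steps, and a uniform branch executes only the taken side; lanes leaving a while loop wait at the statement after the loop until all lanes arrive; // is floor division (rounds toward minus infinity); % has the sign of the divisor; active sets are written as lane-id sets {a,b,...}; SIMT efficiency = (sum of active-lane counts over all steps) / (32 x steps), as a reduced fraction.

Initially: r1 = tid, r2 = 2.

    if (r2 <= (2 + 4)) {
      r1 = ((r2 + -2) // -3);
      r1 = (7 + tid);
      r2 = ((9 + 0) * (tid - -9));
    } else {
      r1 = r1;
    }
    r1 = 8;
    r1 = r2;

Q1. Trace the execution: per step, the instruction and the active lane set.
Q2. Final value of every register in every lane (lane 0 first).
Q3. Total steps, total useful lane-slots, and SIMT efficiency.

step 0: eval (r2 <= (2 + 4))         {0,1,2,3,4,5,6,7,8,9,10,11,12,13,14,15,16,17,18,19,20,21,22,23,24,25,26,27,28,29,30,31}
step 1: r1 <- ((r2 + -2) // -3)      {0,1,2,3,4,5,6,7,8,9,10,11,12,13,14,15,16,17,18,19,20,21,22,23,24,25,26,27,28,29,30,31}
step 2: r1 <- (7 + tid)              {0,1,2,3,4,5,6,7,8,9,10,11,12,13,14,15,16,17,18,19,20,21,22,23,24,25,26,27,28,29,30,31}
step 3: r2 <- ((9 + 0) * (tid - -9)) {0,1,2,3,4,5,6,7,8,9,10,11,12,13,14,15,16,17,18,19,20,21,22,23,24,25,26,27,28,29,30,31}
step 4: r1 <- 8                      {0,1,2,3,4,5,6,7,8,9,10,11,12,13,14,15,16,17,18,19,20,21,22,23,24,25,26,27,28,29,30,31}
step 5: r1 <- r2                     {0,1,2,3,4,5,6,7,8,9,10,11,12,13,14,15,16,17,18,19,20,21,22,23,24,25,26,27,28,29,30,31}

Answer: 6 steps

r1: 81,90,99,108,117,126,135,144,153,162,171,180,189,198,207,216,225,234,243,252,261,270,279,288,297,306,315,324,333,342,351,360
r2: 81,90,99,108,117,126,135,144,153,162,171,180,189,198,207,216,225,234,243,252,261,270,279,288,297,306,315,324,333,342,351,360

steps = 6; useful = 192; efficiency = 192/192 = 1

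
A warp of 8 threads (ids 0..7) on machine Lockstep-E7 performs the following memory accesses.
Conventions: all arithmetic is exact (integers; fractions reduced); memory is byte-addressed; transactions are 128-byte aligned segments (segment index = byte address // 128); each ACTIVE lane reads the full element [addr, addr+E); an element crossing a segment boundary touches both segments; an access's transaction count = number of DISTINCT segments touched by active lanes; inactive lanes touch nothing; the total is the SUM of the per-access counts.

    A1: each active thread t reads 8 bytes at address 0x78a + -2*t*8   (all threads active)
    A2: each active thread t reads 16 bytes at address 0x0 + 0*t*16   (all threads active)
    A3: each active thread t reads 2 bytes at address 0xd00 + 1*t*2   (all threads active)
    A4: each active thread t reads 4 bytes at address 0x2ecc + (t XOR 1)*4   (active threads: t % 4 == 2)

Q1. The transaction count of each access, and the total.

A1: 2 transactions
A2: 1 transaction
A3: 1 transaction
A4: 1 transaction

Answer: 2,1,1,1; total 5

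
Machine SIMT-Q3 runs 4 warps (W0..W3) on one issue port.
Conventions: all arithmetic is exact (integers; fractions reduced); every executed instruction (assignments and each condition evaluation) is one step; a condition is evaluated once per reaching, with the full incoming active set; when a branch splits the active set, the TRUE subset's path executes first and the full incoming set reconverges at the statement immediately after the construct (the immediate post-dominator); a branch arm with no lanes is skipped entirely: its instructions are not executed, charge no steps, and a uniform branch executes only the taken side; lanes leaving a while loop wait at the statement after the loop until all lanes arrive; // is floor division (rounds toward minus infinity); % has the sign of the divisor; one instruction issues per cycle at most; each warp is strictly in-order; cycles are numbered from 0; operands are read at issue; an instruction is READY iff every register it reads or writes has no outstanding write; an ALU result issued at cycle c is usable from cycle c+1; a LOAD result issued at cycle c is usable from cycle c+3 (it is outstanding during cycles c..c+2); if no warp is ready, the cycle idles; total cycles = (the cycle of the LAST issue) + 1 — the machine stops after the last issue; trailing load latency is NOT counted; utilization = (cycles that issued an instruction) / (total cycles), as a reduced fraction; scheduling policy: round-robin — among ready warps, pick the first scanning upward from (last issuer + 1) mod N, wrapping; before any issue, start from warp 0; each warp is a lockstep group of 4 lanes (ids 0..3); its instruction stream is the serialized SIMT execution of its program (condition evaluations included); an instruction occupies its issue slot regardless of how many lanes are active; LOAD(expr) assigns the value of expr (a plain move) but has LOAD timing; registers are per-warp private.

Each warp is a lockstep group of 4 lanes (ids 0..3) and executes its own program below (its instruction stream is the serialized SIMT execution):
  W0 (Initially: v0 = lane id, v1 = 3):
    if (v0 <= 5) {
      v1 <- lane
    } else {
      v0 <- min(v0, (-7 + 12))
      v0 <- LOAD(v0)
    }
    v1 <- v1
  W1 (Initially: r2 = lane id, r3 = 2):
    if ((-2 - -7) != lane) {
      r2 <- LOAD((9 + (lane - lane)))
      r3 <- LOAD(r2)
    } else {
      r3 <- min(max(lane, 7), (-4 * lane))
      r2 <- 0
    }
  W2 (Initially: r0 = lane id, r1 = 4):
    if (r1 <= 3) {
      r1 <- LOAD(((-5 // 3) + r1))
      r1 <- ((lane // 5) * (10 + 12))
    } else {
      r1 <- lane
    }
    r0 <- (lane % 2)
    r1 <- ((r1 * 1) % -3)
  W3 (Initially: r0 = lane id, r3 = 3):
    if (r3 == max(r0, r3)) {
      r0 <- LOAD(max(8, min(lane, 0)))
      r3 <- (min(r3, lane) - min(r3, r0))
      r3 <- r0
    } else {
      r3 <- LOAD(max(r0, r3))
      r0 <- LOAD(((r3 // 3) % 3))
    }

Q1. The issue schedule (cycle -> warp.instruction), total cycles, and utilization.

cycle 0: W0.I0
cycle 1: W1.I0
cycle 2: W2.I0
cycle 3: W3.I0
cycle 4: W0.I1
cycle 5: W1.I1
cycle 6: W2.I1
cycle 7: W3.I1
cycle 8: W0.I2
cycle 9: W1.I2
cycle 10: W2.I2
cycle 11: W3.I2
cycle 12: W2.I3
cycle 13: W3.I3

Answer: 14 cycles, utilization 1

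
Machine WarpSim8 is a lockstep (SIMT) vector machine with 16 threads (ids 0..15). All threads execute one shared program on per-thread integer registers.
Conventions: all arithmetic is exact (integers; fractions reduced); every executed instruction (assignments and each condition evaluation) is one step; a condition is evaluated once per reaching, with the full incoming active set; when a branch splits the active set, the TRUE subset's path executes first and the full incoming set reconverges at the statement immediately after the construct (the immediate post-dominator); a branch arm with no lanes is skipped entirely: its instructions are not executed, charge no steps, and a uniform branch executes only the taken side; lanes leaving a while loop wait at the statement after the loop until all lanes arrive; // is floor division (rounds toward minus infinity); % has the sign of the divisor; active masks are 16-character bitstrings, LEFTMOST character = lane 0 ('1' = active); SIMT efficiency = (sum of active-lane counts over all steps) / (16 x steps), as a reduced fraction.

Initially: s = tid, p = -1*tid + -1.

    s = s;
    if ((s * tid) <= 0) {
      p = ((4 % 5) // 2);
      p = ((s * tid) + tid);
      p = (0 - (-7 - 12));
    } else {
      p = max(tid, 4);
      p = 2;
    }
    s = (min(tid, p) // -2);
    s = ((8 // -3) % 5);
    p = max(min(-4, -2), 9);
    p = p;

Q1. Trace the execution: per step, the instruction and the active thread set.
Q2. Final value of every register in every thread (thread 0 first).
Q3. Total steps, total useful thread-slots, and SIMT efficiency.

step 0: s <- s                       1111111111111111
step 1: eval ((s * tid) <= 0)        1111111111111111
step 2: p <- ((4 % 5) // 2)          1000000000000000
step 3: p <- ((s * tid) + tid)       1000000000000000
step 4: p <- (0 - (-7 - 12))         1000000000000000
step 5: p <- max(tid, 4)             0111111111111111
step 6: p <- 2                       0111111111111111
step 7: s <- (min(tid, p) // -2)     1111111111111111
step 8: s <- ((8 // -3) % 5)         1111111111111111
step 9: p <- max(min(-4, -2), 9)     1111111111111111
step 10: p <- p                       1111111111111111

Answer: 11 steps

s: 2,2,2,2,2,2,2,2,2,2,2,2,2,2,2,2
p: 9,9,9,9,9,9,9,9,9,9,9,9,9,9,9,9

steps = 11; useful = 129; efficiency = 129/176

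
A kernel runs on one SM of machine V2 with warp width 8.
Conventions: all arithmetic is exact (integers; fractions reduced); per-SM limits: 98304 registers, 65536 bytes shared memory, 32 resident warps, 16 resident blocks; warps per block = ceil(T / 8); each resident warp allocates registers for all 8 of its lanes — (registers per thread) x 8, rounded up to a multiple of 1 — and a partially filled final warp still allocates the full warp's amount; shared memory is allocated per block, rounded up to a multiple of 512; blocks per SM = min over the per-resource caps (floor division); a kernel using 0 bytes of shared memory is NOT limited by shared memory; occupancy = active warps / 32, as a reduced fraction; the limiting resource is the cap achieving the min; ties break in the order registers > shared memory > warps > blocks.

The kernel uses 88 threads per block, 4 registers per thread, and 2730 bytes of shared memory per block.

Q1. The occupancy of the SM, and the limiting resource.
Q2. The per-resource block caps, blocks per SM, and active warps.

Answer: occupancy 11/16, limited by warps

registers: 279 blocks
shared memory: 21 blocks
warps: 2 blocks
blocks: 16 blocks

Answer: 2 blocks, 22 active warps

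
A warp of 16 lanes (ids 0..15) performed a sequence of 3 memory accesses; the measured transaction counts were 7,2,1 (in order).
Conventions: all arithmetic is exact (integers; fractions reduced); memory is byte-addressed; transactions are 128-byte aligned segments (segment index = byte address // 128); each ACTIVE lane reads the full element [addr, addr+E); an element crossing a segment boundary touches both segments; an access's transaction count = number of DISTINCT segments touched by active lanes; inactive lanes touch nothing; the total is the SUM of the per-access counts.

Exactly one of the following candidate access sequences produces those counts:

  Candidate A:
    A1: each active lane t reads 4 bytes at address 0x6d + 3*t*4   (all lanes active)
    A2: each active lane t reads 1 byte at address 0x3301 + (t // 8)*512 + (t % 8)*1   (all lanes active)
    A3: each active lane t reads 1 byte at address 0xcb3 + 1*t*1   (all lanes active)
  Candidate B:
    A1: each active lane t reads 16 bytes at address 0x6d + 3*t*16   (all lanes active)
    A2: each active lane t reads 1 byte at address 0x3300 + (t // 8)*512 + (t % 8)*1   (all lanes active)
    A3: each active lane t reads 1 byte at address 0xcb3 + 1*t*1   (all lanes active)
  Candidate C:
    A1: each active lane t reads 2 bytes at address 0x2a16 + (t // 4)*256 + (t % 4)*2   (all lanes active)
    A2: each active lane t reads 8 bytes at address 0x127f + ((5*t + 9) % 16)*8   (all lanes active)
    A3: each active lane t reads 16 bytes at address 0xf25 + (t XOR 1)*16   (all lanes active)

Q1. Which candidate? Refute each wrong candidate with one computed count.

A: A1 gives 3 transactions, not 7
C: A1 gives 4 transactions, not 7
B: all counts match (7,2,1)

Answer: B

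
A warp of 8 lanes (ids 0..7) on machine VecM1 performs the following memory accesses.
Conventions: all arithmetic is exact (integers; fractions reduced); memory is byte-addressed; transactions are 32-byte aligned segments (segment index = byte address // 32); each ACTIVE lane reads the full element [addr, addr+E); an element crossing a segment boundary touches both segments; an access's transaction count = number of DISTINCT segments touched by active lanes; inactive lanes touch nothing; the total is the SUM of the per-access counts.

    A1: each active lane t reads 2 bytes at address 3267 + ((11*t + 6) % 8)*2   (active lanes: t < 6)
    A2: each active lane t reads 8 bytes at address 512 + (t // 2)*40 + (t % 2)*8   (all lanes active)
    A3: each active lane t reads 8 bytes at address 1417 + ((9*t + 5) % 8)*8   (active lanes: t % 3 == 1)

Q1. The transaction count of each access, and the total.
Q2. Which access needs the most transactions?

A1: 1 transaction
A2: 5 transactions
A3: 3 transactions

Answer: 1,5,3; total 9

Answer: A2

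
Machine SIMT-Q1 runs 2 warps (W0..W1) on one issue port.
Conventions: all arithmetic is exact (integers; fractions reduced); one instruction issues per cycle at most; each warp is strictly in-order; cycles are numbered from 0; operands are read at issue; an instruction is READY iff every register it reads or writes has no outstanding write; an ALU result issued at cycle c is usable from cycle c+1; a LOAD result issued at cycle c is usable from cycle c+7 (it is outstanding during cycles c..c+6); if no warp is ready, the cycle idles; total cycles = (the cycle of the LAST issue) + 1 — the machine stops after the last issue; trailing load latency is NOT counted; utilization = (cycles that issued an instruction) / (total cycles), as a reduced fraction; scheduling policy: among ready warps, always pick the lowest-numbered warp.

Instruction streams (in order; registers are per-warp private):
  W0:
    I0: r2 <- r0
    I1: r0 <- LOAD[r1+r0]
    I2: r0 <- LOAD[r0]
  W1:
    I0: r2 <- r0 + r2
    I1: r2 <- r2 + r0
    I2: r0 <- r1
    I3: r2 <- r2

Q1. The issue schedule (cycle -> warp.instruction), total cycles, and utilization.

cycle 0: W0.I0
cycle 1: W0.I1
cycle 2: W1.I0
cycle 3: W1.I1
cycle 4: W1.I2
cycle 5: W1.I3
cycle 6: idle
cycle 7: idle
cycle 8: W0.I2

Answer: 9 cycles, utilization 7/9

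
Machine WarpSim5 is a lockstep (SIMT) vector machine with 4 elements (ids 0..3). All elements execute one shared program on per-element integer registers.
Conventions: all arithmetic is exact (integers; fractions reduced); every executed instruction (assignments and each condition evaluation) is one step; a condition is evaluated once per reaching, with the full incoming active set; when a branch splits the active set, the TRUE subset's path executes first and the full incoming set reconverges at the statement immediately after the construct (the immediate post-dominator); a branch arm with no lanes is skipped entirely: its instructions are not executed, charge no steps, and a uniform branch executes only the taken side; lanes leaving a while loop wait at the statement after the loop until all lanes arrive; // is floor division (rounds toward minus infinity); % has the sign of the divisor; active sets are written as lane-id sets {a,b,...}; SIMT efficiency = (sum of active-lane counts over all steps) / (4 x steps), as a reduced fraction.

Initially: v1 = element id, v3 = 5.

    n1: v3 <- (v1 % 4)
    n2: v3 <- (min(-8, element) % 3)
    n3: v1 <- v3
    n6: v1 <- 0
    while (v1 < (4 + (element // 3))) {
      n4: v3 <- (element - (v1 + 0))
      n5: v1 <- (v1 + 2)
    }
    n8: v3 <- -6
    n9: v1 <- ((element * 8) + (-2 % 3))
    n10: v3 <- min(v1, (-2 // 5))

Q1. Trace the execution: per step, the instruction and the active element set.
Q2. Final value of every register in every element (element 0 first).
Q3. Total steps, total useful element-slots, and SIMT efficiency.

step 0: v3 <- (v1 % 4)               {0,1,2,3}
step 1: v3 <- (min(-8, element) % 3) {0,1,2,3}
step 2: v1 <- v3                     {0,1,2,3}
step 3: v1 <- 0                      {0,1,2,3}
step 4: eval (v1 < (4 + (element // 3))) {0,1,2,3}
step 5: v3 <- (element - (v1 + 0))   {0,1,2,3}
step 6: v1 <- (v1 + 2)               {0,1,2,3}
step 7: eval (v1 < (4 + (element // 3))) {0,1,2,3}
step 8: v3 <- (element - (v1 + 0))   {0,1,2,3}
step 9: v1 <- (v1 + 2)               {0,1,2,3}
step 10: eval (v1 < (4 + (element // 3))) {0,1,2,3}
step 11: v3 <- (element - (v1 + 0))   {3}
step 12: v1 <- (v1 + 2)               {3}
step 13: eval (v1 < (4 + (element // 3))) {3}
step 14: v3 <- -6                     {0,1,2,3}
step 15: v1 <- ((element * 8) + (-2 % 3)) {0,1,2,3}
step 16: v3 <- min(v1, (-2 // 5))     {0,1,2,3}

Answer: 17 steps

v1: 1,9,17,25
v3: -1,-1,-1,-1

steps = 17; useful = 59; efficiency = 59/68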